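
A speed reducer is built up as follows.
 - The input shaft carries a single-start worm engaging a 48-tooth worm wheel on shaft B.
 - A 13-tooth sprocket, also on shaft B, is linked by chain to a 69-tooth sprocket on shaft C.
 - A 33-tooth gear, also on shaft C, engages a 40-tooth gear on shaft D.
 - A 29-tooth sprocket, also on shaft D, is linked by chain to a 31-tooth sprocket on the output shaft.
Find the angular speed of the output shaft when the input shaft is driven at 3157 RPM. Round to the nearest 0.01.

worm 48/1 = 48 → 3157/48 = 65.771 RPM
chain 69/13 = 5.3077 → 65.771/5.3077 = 12.392 RPM
gear mesh 40/33 = 1.2121 → 12.392/1.2121 = 10.223 RPM
chain 31/29 = 1.069 → 10.223/1.069 = 9.5635 RPM

9.56 RPM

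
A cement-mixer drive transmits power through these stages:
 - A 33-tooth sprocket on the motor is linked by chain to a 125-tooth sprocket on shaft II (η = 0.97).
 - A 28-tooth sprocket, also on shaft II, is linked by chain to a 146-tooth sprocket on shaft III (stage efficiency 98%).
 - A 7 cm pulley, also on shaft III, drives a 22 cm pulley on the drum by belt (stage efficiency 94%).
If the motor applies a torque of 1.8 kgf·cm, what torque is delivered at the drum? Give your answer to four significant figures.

chain 125/33 = 3.7879 → τ = 1.8·3.7879·0.97 = 6.6136 kgf·cm
chain 146/28 = 5.2143 → τ = 6.6136·5.2143·0.98 = 33.796 kgf·cm
belt 22/7 = 3.1429 → τ = 33.796·3.1429·0.94 = 99.842 kgf·cm

99.84 kgf·cm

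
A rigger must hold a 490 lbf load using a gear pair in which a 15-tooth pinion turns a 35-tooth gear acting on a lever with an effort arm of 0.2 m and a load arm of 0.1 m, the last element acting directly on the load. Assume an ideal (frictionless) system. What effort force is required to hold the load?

105 lbf

Gear pair MA = 35/15 = 2.3333.
Lever MA = effort arm / load arm = 0.2/0.1 = 2.
Combined ideal MA = 2.3333 × 2 = 4.6667.
Effort = load / MA = 490 / 4.6667 = 105 lbf.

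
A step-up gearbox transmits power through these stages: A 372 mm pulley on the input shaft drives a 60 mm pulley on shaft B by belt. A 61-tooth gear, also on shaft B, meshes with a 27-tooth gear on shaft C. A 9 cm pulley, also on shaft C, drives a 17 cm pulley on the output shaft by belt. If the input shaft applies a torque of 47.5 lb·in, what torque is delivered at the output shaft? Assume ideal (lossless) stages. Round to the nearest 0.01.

After the belt (60/372): 47.5 × 0.16129 = 7.6613 lb·in
After the gear mesh (27/61): 7.6613 × 0.44262 = 3.3911 lb·in
After the belt (17/9): 3.3911 × 1.8889 = 6.4053 lb·in

6.41 lb·in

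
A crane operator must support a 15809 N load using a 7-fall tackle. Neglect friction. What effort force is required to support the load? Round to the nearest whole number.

2258 N

Block-and-tackle MA = number of supporting rope parts = 7.
Effort = load / MA = 15809 / 7 = 2258.4 N.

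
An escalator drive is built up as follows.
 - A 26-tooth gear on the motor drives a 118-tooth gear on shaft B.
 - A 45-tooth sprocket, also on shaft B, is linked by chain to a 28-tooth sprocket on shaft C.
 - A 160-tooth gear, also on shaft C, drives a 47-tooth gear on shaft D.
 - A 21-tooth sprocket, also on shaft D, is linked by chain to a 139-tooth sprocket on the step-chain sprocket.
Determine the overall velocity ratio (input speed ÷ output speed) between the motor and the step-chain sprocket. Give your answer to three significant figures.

Each stage contributes driven/driver: gear mesh 118/26 = 4.5385, chain 28/45 = 0.62222, gear mesh 47/160 = 0.29375, chain 139/21 = 6.619.
Overall: 4.5385 × 0.62222 × 0.29375 × 6.619 = 5.4907.

5.49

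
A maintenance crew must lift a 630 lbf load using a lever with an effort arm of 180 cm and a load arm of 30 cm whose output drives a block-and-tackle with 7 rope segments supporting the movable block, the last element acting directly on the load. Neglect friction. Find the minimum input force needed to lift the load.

Lever MA = effort arm / load arm = 180/30 = 6.
Block-and-tackle MA = number of supporting rope parts = 7.
Combined ideal MA = 6 × 7 = 42.
Effort = load / MA = 630 / 42 = 15 lbf.

15 lbf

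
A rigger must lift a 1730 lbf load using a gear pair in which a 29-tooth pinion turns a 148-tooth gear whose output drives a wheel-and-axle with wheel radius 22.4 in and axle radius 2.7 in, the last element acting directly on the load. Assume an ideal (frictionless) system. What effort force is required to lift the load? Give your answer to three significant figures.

40.9 lbf

Gear pair MA = 148/29 = 5.1034.
Wheel-and-axle MA = R/r = 22.4/2.7 = 8.2963.
Combined ideal MA = 5.1034 × 8.2963 = 42.34.
Effort = load / MA = 1730 / 42.34 = 40.86 lbf.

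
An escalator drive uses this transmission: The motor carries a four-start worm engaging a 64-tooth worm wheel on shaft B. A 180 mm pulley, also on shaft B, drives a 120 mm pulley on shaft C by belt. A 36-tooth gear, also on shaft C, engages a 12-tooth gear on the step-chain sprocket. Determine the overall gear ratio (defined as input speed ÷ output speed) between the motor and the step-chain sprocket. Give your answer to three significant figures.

3.56

Each stage contributes driven/driver: worm 64/4 = 16, belt 120/180 = 0.66667, gear mesh 12/36 = 0.33333.
Overall: 16 × 0.66667 × 0.33333 = 3.5556.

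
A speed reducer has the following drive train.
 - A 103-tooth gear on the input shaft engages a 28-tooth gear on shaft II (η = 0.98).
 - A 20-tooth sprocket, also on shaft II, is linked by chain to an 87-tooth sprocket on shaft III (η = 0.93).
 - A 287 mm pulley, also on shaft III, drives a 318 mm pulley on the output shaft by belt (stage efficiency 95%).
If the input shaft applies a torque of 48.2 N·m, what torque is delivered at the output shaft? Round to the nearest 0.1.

Gear mesh: ratio = 28/103 = 0.27184; torque at shaft II = 48.2 × 0.27184 × 0.98 = 12.841 N·m.
Chain: ratio = 87/20 = 4.35; torque at shaft III = 12.841 × 4.35 × 0.93 = 51.948 N·m.
Belt: ratio = 318/287 = 1.108; torque at the output shaft = 51.948 × 1.108 × 0.95 = 54.681 N·m.

54.7 N·m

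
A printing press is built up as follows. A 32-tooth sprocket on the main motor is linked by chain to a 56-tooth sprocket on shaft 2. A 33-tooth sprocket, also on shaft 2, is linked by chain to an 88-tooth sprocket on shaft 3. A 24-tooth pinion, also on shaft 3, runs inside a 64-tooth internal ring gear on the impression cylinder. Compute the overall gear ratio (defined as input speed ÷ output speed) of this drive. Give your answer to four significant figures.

Each stage contributes driven/driver: chain 56/32 = 1.75, chain 88/33 = 2.6667, internal gear 64/24 = 2.6667.
Overall: 1.75 × 2.6667 × 2.6667 = 12.444.

12.44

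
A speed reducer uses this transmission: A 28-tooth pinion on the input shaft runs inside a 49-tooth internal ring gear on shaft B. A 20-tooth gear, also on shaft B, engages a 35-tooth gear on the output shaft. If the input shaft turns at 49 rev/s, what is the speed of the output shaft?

internal gear 49/28 = 1.75 → 49/1.75 = 28 rev/s
gear mesh 35/20 = 1.75 → 28/1.75 = 16 rev/s

16 rev/s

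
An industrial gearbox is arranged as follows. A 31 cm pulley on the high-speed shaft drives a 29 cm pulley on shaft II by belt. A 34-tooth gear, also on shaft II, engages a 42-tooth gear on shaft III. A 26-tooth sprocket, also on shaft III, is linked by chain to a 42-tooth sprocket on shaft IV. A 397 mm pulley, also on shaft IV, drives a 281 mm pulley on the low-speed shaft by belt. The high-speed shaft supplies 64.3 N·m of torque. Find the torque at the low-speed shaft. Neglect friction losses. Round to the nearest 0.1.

85.0 N·m

Belt: ratio = 29/31 = 0.93548; torque at shaft II = 64.3 × 0.93548 = 60.152 N·m.
Gear mesh: ratio = 42/34 = 1.2353; torque at shaft III = 60.152 × 1.2353 = 74.305 N·m.
Chain: ratio = 42/26 = 1.6154; torque at shaft IV = 74.305 × 1.6154 = 120.03 N·m.
Belt: ratio = 281/397 = 0.70781; torque at the low-speed shaft = 120.03 × 0.70781 = 84.959 N·m.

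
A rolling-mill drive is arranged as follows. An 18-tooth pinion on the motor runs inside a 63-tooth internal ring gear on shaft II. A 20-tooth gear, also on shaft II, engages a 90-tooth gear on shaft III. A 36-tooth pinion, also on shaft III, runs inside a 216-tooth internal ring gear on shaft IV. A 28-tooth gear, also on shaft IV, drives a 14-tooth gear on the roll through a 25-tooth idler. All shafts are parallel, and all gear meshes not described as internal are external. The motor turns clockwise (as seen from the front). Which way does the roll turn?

anticlockwise

the motor → shaft II: internal mesh, same direction → CW.
shaft II → shaft III: external mesh, 1 reversal → CCW.
shaft III → shaft IV: internal mesh, same direction → CCW.
shaft IV → the roll: driver → idler → driven is 2 external meshes, 2 reversals → CCW.
3 reversals in total — an odd number — so the roll turns opposite to the motor.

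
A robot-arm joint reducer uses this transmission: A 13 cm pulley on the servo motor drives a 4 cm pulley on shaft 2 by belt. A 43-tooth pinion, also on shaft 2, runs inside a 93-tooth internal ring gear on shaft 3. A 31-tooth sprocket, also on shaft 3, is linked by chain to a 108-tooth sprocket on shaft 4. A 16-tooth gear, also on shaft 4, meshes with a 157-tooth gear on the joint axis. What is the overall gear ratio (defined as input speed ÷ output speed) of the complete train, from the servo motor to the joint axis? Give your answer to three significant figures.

22.7

Each stage contributes driven/driver: belt 4/13 = 0.30769, internal gear 93/43 = 2.1628, chain 108/31 = 3.4839, gear mesh 157/16 = 9.8125.
Overall: 0.30769 × 2.1628 × 3.4839 × 9.8125 = 22.75.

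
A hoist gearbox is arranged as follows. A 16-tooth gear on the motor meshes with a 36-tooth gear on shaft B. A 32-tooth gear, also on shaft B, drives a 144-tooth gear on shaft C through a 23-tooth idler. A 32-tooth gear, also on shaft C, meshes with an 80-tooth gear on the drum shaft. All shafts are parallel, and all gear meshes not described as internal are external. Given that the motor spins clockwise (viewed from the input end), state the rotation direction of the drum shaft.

the motor → shaft B: external mesh, 1 reversal → CCW.
shaft B → shaft C: driver → idler → driven is 2 external meshes, 2 reversals → CCW.
shaft C → the drum shaft: external mesh, 1 reversal → CW.
4 reversals in total — an even number — so the drum shaft turns the same way as the motor.

clockwise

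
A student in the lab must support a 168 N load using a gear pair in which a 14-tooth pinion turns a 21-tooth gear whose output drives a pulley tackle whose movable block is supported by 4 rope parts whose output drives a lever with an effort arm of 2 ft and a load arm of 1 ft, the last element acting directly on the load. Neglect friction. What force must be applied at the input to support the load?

Gear pair MA = 21/14 = 1.5.
Block-and-tackle MA = number of supporting rope parts = 4.
Lever MA = effort arm / load arm = 2/1 = 2.
Combined ideal MA = 1.5 × 4 × 2 = 12.
Effort = load / MA = 168 / 12 = 14 N.

14 N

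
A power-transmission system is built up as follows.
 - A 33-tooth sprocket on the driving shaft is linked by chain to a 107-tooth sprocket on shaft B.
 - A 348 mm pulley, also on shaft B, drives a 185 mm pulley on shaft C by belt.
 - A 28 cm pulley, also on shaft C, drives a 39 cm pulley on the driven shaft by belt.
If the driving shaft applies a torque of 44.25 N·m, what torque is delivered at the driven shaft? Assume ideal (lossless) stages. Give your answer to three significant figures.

After the chain (107/33): 44.25 × 3.2424 = 143.48 N·m
After the belt (185/348): 143.48 × 0.53161 = 76.274 N·m
After the belt (39/28): 76.274 × 1.3929 = 106.24 N·m

106 N·m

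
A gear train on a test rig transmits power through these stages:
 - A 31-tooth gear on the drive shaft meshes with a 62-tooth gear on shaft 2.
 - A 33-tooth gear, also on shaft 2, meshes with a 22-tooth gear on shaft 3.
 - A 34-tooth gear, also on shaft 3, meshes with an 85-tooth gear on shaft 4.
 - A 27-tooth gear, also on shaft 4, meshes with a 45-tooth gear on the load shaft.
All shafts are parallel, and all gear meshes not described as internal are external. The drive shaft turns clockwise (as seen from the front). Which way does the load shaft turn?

the drive shaft → shaft 2: external mesh, 1 reversal → CCW.
shaft 2 → shaft 3: external mesh, 1 reversal → CW.
shaft 3 → shaft 4: external mesh, 1 reversal → CCW.
shaft 4 → the load shaft: external mesh, 1 reversal → CW.
4 reversals in total — an even number — so the load shaft turns the same way as the drive shaft.

clockwise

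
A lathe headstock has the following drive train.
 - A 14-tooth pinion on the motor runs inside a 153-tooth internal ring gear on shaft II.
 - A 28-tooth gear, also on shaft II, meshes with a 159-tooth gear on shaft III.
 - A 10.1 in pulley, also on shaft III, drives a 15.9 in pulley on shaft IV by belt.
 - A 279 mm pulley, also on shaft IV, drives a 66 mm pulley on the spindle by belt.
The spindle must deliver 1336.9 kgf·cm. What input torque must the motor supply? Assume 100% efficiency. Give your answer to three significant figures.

57.8 kgf·cm

Overall ratio R = 10.929 × 5.6786 × 1.5743 × 0.23656 = 23.111.
Input torque = output torque / R = 1336.9 / 23.111 = 57.847 kgf·cm.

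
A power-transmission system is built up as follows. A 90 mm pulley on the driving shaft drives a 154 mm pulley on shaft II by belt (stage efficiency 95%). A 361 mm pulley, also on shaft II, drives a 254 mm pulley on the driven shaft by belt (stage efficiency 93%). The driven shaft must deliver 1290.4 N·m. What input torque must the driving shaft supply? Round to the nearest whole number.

1213 N·m

Overall ratio R = 1.7111 × 0.7036 = 1.2039; overall efficiency η = 0.95 × 0.93 = 0.8835.
Input torque = output torque / (R × η) = 1290.4 / (1.2039 × 0.8835) = 1213.1 N·m.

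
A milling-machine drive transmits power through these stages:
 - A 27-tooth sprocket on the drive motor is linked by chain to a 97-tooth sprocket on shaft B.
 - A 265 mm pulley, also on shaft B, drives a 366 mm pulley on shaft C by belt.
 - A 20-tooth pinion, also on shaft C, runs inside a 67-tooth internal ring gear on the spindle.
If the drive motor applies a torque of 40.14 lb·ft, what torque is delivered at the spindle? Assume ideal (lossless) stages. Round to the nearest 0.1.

667.2 lb·ft

Chain: ratio = 97/27 = 3.5926; torque at shaft B = 40.14 × 3.5926 = 144.21 lb·ft.
Belt: ratio = 366/265 = 1.3811; torque at shaft C = 144.21 × 1.3811 = 199.17 lb·ft.
Internal gear: ratio = 67/20 = 3.35; torque at the spindle = 199.17 × 3.35 = 667.21 lb·ft.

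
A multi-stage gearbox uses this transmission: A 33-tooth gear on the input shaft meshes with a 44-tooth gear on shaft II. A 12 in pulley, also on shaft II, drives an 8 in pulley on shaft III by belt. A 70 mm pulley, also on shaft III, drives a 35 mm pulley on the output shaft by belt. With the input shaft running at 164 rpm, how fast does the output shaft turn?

369 rpm

the input shaft → shaft II (gear mesh, 44/33): 164 ÷ 1.3333 = 123 rpm
shaft II → shaft III (belt, 8/12): 123 ÷ 0.66667 = 184.5 rpm
shaft III → the output shaft (belt, 35/70): 184.5 ÷ 0.5 = 369 rpm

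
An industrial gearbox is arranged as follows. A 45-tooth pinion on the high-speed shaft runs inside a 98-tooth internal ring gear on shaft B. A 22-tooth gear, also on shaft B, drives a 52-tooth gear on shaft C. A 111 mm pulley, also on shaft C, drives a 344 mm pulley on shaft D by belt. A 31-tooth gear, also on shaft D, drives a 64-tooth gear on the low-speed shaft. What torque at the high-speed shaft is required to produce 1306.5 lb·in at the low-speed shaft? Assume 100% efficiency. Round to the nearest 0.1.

Overall ratio R = 2.1778 × 2.3636 × 3.0991 × 2.0645 = 32.934.
Input torque = output torque / R = 1306.5 / 32.934 = 39.67 lb·in.

39.7 lb·in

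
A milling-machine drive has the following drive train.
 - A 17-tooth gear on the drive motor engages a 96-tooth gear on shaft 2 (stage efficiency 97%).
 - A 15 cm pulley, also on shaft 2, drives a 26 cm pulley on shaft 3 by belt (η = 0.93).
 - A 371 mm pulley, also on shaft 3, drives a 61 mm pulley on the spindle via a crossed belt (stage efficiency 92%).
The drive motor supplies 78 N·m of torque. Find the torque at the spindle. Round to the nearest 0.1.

104.2 N·m

gear mesh 96/17 = 5.6471 → τ = 78·5.6471·0.97 = 427.26 N·m
belt 26/15 = 1.7333 → τ = 427.26·1.7333·0.93 = 688.74 N·m
belt 61/371 = 0.16442 → τ = 688.74·0.16442·0.92 = 104.18 N·m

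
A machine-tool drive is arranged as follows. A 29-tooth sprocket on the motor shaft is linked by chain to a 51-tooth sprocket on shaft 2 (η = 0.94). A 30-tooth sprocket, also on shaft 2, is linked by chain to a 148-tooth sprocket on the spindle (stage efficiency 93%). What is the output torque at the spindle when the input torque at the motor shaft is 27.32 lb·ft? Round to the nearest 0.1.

207.2 lb·ft

After the chain (51/29): 27.32 × 1.7586 × 0.94 = 45.163 lb·ft
After the chain (148/30): 45.163 × 4.9333 × 0.93 = 207.21 lb·ft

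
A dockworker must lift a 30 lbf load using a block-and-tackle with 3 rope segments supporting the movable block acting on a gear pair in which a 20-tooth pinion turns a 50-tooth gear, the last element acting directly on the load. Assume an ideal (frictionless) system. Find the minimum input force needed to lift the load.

Block-and-tackle MA = number of supporting rope parts = 3.
Gear pair MA = 50/20 = 2.5.
Combined ideal MA = 3 × 2.5 = 7.5.
Effort = load / MA = 30 / 7.5 = 4 lbf.

4 lbf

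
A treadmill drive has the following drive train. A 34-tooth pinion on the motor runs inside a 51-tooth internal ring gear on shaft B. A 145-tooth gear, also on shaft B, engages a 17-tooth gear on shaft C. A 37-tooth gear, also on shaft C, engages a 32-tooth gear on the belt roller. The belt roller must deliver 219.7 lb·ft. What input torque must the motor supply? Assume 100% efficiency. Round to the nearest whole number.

Overall ratio R = 1.5 × 0.11724 × 0.86486 = 0.1521.
Input torque = output torque / R = 219.7 / 0.1521 = 1444.5 lb·ft.

1444 lb·ft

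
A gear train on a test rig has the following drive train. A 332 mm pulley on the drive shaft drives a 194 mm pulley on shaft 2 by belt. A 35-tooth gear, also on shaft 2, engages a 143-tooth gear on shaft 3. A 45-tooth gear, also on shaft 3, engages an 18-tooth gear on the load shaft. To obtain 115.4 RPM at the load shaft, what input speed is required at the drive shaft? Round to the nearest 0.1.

110.2 RPM

Overall ratio R = 0.58434 × 4.0857 × 0.4 = 0.95497.
Required input speed = output speed × R = 115.4 × 0.95497 = 110.2 RPM.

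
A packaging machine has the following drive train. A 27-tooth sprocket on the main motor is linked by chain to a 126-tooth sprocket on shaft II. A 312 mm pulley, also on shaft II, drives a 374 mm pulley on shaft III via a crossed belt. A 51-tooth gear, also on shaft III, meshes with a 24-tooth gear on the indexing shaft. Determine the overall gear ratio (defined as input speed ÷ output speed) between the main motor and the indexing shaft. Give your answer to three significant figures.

2.63

Each stage contributes driven/driver: chain 126/27 = 4.6667, belt 374/312 = 1.1987, gear mesh 24/51 = 0.47059.
Overall: 4.6667 × 1.1987 × 0.47059 = 2.6325.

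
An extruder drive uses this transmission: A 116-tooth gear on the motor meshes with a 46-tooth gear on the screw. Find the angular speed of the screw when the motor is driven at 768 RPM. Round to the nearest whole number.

1937 RPM

the motor → the screw (gear mesh, 46/116): 768 ÷ 0.39655 = 1936.7 RPM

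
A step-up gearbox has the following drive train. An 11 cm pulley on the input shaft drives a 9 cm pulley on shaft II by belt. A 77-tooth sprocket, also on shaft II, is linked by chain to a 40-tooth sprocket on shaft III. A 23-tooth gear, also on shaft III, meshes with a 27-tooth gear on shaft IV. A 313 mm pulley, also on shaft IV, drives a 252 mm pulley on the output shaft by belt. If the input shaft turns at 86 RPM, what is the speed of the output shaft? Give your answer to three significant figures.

214 RPM

Belt: ratio = 9/11 = 0.81818, so shaft II turns at 86 / 0.81818 = 105.11 RPM.
Chain: ratio = 40/77 = 0.51948, so shaft III turns at 105.11 / 0.51948 = 202.34 RPM.
Gear mesh: ratio = 27/23 = 1.1739, so shaft IV turns at 202.34 / 1.1739 = 172.36 RPM.
Belt: ratio = 252/313 = 0.80511, so the output shaft turns at 172.36 / 0.80511 = 214.09 RPM.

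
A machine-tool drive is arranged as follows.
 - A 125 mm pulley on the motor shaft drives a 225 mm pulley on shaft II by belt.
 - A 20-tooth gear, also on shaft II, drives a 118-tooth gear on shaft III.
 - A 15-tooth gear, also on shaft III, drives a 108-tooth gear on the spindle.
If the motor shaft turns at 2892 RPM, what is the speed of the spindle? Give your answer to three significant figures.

the motor shaft → shaft II (belt, 225/125): 2892 ÷ 1.8 = 1606.7 RPM
shaft II → shaft III (gear mesh, 118/20): 1606.7 ÷ 5.9 = 272.32 RPM
shaft III → the spindle (gear mesh, 108/15): 272.32 ÷ 7.2 = 37.822 RPM

37.8 RPM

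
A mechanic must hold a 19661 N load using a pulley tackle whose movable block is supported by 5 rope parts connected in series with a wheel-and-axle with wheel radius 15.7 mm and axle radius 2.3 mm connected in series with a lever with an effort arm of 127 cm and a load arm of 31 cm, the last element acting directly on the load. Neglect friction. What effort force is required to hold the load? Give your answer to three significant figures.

Block-and-tackle MA = number of supporting rope parts = 5.
Wheel-and-axle MA = R/r = 15.7/2.3 = 6.8261.
Lever MA = effort arm / load arm = 127/31 = 4.0968.
Combined ideal MA = 5 × 6.8261 × 4.0968 = 139.82.
Effort = load / MA = 19661 / 139.82 = 140.61 N.

141 N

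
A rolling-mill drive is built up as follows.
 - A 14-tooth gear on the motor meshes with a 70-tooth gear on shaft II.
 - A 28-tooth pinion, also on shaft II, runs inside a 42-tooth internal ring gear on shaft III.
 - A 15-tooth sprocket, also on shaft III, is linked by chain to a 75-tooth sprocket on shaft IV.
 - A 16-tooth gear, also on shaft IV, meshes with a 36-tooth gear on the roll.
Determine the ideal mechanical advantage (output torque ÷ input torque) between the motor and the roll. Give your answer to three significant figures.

Each stage contributes driven/driver: gear mesh 70/14 = 5, internal gear 42/28 = 1.5, chain 75/15 = 5, gear mesh 36/16 = 2.25.
Overall: 5 × 1.5 × 5 × 2.25 = 84.375.

84.4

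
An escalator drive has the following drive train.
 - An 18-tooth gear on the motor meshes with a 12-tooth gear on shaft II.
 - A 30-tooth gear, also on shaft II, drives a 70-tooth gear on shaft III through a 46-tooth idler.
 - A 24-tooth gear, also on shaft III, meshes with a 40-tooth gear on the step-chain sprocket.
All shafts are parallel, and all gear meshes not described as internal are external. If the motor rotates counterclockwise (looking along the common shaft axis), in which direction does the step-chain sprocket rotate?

counterclockwise

the motor → shaft II: external mesh, 1 reversal → CW.
shaft II → shaft III: driver → idler → driven is 2 external meshes, 2 reversals → CW.
shaft III → the step-chain sprocket: external mesh, 1 reversal → CCW.
4 reversals in total — an even number — so the step-chain sprocket turns the same way as the motor.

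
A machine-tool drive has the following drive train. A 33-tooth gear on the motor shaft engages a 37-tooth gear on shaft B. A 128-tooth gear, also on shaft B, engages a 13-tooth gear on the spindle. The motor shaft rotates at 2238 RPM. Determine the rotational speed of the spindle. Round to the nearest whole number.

19653 RPM

gear mesh 37/33 = 1.1212 → 2238/1.1212 = 1996.1 RPM
gear mesh 13/128 = 0.10156 → 1996.1/0.10156 = 19653 RPM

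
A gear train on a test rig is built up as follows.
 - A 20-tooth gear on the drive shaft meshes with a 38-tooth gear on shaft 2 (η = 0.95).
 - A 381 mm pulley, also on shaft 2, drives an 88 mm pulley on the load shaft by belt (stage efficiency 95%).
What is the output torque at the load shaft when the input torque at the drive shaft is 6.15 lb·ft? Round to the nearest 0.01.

Gear mesh: ratio = 38/20 = 1.9; torque at shaft 2 = 6.15 × 1.9 × 0.95 = 11.101 lb·ft.
Belt: ratio = 88/381 = 0.23097; torque at the load shaft = 11.101 × 0.23097 × 0.95 = 2.4358 lb·ft.

2.44 lb·ft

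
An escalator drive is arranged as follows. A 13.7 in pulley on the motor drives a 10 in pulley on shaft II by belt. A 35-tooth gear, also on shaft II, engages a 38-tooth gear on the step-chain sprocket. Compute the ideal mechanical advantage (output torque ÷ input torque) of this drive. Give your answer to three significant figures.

0.792

Each stage contributes driven/driver: belt 10/13.7 = 0.72993, gear mesh 38/35 = 1.0857.
Overall: 0.72993 × 1.0857 = 0.79249.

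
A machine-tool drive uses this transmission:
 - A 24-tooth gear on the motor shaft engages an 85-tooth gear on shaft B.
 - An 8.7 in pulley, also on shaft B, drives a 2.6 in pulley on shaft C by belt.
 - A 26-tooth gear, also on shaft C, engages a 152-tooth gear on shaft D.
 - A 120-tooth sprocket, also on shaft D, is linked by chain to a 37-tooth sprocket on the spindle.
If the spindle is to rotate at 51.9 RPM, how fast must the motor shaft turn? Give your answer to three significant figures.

99.0 RPM

Overall ratio R = 3.5417 × 0.29885 × 5.8462 × 0.30833 = 1.9079.
Required input speed = output speed × R = 51.9 × 1.9079 = 99.019 RPM.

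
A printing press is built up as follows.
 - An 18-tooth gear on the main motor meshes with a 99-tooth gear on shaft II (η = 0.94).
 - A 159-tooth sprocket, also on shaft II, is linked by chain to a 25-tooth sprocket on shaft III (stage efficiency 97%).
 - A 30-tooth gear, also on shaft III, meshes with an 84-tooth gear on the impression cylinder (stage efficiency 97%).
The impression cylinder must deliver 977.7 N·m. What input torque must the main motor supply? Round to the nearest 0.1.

456.5 N·m

Overall ratio R = 5.5 × 0.15723 × 2.8 = 2.4214; overall efficiency η = 0.94 × 0.97 × 0.97 = 0.8844.
Input torque = output torque / (R × η) = 977.7 / (2.4214 × 0.8844) = 456.53 N·m.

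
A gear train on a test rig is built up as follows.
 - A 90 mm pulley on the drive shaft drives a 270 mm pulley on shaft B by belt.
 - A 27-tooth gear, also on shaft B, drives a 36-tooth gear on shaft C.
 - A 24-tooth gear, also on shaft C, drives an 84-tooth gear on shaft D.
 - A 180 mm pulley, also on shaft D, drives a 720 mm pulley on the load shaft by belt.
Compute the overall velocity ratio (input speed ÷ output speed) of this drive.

56

Each stage contributes driven/driver: belt 270/90 = 3, gear mesh 36/27 = 1.3333, gear mesh 84/24 = 3.5, belt 720/180 = 4.
Overall: 3 × 1.3333 × 3.5 × 4 = 56.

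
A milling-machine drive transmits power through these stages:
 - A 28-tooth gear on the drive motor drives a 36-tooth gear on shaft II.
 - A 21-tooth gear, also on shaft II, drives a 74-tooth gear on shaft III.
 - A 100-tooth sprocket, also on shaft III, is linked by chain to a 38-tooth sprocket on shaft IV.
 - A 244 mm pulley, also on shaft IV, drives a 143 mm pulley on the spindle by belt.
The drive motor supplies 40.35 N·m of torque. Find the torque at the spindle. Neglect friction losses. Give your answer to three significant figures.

Gear mesh: ratio = 36/28 = 1.2857; torque at shaft II = 40.35 × 1.2857 = 51.879 N·m.
Gear mesh: ratio = 74/21 = 3.5238; torque at shaft III = 51.879 × 3.5238 = 182.81 N·m.
Chain: ratio = 38/100 = 0.38; torque at shaft IV = 182.81 × 0.38 = 69.468 N·m.
Belt: ratio = 143/244 = 0.58607; torque at the spindle = 69.468 × 0.58607 = 40.713 N·m.

40.7 N·m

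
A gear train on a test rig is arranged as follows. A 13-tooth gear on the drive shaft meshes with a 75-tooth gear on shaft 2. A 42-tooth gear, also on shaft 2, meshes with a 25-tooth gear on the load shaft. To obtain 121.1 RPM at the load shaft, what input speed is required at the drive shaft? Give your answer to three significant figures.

Overall ratio R = 5.7692 × 0.59524 = 3.4341.
Required input speed = output speed × R = 121.1 × 3.4341 = 415.87 RPM.

416 RPM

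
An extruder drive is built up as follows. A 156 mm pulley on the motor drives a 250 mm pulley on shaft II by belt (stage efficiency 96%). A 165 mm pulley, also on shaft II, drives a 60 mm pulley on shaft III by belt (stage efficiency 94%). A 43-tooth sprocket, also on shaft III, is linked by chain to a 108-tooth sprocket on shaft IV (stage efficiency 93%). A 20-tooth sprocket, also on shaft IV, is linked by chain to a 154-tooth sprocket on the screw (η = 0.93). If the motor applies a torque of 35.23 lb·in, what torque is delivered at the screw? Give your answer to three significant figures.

310 lb·in

belt 250/156 = 1.6026 → τ = 35.23·1.6026·0.96 = 54.2 lb·in
belt 60/165 = 0.36364 → τ = 54.2·0.36364·0.94 = 18.527 lb·in
chain 108/43 = 2.5116 → τ = 18.527·2.5116·0.93 = 43.275 lb·in
chain 154/20 = 7.7 → τ = 43.275·7.7·0.93 = 309.89 lb·in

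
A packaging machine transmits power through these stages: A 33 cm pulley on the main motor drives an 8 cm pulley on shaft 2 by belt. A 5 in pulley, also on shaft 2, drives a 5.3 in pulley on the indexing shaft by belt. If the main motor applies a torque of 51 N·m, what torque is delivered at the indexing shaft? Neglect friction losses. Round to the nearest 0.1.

13.1 N·m

After the belt (8/33): 51 × 0.24242 = 12.364 N·m
After the belt (5.3/5): 12.364 × 1.06 = 13.105 N·m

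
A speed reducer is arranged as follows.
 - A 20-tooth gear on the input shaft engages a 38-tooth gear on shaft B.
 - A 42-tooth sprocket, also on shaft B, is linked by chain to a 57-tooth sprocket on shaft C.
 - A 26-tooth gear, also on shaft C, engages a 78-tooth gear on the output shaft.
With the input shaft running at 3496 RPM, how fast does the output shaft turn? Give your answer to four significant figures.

451.9 RPM

the input shaft → shaft B (gear mesh, 38/20): 3496 ÷ 1.9 = 1840 RPM
shaft B → shaft C (chain, 57/42): 1840 ÷ 1.3571 = 1355.8 RPM
shaft C → the output shaft (gear mesh, 78/26): 1355.8 ÷ 3 = 451.93 RPM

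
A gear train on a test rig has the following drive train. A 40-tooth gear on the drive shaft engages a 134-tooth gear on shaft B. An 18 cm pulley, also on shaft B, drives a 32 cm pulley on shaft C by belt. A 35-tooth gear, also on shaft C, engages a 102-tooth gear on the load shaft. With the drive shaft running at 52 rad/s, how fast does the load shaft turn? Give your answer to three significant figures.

Gear mesh: ratio = 134/40 = 3.35, so shaft B turns at 52 / 3.35 = 15.522 rad/s.
Belt: ratio = 32/18 = 1.7778, so shaft C turns at 15.522 / 1.7778 = 8.7313 rad/s.
Gear mesh: ratio = 102/35 = 2.9143, so the load shaft turns at 8.7313 / 2.9143 = 2.996 rad/s.

3.00 rad/s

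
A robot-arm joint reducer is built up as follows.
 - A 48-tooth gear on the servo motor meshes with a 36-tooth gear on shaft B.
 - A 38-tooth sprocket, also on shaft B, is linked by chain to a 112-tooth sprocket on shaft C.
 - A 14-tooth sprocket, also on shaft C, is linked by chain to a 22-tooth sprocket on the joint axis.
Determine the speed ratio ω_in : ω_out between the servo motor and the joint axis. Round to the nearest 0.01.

Each stage contributes driven/driver: gear mesh 36/48 = 0.75, chain 112/38 = 2.9474, chain 22/14 = 1.5714.
Overall: 0.75 × 2.9474 × 1.5714 = 3.4737.

3.47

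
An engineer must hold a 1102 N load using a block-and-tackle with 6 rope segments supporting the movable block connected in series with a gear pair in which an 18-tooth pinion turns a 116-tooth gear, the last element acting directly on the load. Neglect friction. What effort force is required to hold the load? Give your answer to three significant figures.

28.5 N

Block-and-tackle MA = number of supporting rope parts = 6.
Gear pair MA = 116/18 = 6.4444.
Combined ideal MA = 6 × 6.4444 = 38.667.
Effort = load / MA = 1102 / 38.667 = 28.5 N.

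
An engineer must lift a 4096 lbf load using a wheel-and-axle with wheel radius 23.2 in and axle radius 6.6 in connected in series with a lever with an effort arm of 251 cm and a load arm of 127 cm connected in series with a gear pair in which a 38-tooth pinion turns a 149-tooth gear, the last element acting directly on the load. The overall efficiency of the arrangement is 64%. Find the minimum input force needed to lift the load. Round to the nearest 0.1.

Wheel-and-axle MA = R/r = 23.2/6.6 = 3.5152.
Lever MA = effort arm / load arm = 251/127 = 1.9764.
Gear pair MA = 149/38 = 3.9211.
Combined ideal MA = 3.5152 × 1.9764 × 3.9211 = 27.241.
Actual MA = 27.241 × 0.64 = 17.434.
Effort = load / actual MA = 4096 / 17.434 = 234.94 lbf.

234.9 lbf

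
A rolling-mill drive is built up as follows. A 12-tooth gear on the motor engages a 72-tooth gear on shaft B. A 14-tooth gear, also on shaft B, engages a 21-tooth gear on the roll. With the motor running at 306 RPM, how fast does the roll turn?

34 RPM

Gear mesh: ratio = 72/12 = 6, so shaft B turns at 306 / 6 = 51 RPM.
Gear mesh: ratio = 21/14 = 1.5, so the roll turns at 51 / 1.5 = 34 RPM.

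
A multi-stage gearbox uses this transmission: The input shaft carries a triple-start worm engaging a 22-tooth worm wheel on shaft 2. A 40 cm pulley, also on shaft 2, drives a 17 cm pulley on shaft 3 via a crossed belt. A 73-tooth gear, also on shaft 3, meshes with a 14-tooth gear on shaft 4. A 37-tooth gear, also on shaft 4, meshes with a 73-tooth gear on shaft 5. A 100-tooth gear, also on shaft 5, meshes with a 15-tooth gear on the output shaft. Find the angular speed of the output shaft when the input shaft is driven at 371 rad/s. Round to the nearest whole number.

2097 rad/s

Worm: ratio = 22/3 = 7.3333, so shaft 2 turns at 371 / 7.3333 = 50.591 rad/s.
Belt: ratio = 17/40 = 0.425, so shaft 3 turns at 50.591 / 0.425 = 119.04 rad/s.
Gear mesh: ratio = 14/73 = 0.19178, so shaft 4 turns at 119.04 / 0.19178 = 620.7 rad/s.
Gear mesh: ratio = 73/37 = 1.973, so shaft 5 turns at 620.7 / 1.973 = 314.6 rad/s.
Gear mesh: ratio = 15/100 = 0.15, so the output shaft turns at 314.6 / 0.15 = 2097.3 rad/s.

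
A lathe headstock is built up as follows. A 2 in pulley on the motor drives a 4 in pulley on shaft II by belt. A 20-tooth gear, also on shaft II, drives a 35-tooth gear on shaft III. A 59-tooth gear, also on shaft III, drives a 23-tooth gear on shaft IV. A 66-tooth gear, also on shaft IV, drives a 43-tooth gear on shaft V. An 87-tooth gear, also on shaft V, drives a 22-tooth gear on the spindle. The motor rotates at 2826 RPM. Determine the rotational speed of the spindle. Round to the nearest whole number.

12572 RPM

Belt: ratio = 4/2 = 2, so shaft II turns at 2826 / 2 = 1413 RPM.
Gear mesh: ratio = 35/20 = 1.75, so shaft III turns at 1413 / 1.75 = 807.43 RPM.
Gear mesh: ratio = 23/59 = 0.38983, so shaft IV turns at 807.43 / 0.38983 = 2071.2 RPM.
Gear mesh: ratio = 43/66 = 0.65152, so shaft V turns at 2071.2 / 0.65152 = 3179.1 RPM.
Gear mesh: ratio = 22/87 = 0.25287, so the spindle turns at 3179.1 / 0.25287 = 12572 RPM.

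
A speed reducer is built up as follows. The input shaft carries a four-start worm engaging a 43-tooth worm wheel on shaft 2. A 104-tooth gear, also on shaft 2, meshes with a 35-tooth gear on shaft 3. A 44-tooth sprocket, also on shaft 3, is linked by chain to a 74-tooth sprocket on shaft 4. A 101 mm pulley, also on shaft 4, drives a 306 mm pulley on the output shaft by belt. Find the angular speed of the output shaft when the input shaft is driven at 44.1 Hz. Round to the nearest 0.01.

the input shaft → shaft 2 (worm, 43/4): 44.1 ÷ 10.75 = 4.1023 Hz
shaft 2 → shaft 3 (gear mesh, 35/104): 4.1023 ÷ 0.33654 = 12.19 Hz
shaft 3 → shaft 4 (chain, 74/44): 12.19 ÷ 1.6818 = 7.248 Hz
shaft 4 → the output shaft (belt, 306/101): 7.248 ÷ 3.0297 = 2.3923 Hz

2.39 Hz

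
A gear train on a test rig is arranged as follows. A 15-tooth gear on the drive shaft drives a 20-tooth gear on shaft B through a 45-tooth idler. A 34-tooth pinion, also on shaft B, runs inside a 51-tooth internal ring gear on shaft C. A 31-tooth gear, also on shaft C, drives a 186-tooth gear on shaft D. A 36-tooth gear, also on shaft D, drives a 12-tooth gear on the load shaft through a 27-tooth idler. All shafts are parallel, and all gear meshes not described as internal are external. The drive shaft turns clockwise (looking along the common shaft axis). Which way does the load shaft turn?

counterclockwise

the drive shaft → shaft B: driver → idler → driven is 2 external meshes, 2 reversals → CW.
shaft B → shaft C: internal mesh, same direction → CW.
shaft C → shaft D: external mesh, 1 reversal → CCW.
shaft D → the load shaft: driver → idler → driven is 2 external meshes, 2 reversals → CCW.
5 reversals in total — an odd number — so the load shaft turns opposite to the drive shaft.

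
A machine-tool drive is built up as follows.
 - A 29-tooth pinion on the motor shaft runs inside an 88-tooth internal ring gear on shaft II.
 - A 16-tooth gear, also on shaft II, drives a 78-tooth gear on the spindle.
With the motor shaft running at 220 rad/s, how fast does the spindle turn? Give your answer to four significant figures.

14.87 rad/s

the motor shaft → shaft II (internal gear, 88/29): 220 ÷ 3.0345 = 72.5 rad/s
shaft II → the spindle (gear mesh, 78/16): 72.5 ÷ 4.875 = 14.872 rad/s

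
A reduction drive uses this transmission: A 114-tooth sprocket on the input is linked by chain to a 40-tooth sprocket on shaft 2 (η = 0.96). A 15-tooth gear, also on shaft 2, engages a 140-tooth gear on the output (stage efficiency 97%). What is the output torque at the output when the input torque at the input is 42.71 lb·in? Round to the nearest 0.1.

chain 40/114 = 0.35088 → τ = 42.71·0.35088·0.96 = 14.387 lb·in
gear mesh 140/15 = 9.3333 → τ = 14.387·9.3333·0.97 = 130.25 lb·in

130.2 lb·in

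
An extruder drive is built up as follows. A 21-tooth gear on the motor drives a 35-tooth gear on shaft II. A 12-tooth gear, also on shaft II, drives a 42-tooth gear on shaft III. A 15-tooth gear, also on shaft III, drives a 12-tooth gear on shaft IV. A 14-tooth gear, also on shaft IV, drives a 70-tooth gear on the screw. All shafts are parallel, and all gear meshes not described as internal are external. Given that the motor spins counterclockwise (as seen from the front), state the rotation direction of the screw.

the motor → shaft II: external mesh, 1 reversal → CW.
shaft II → shaft III: external mesh, 1 reversal → CCW.
shaft III → shaft IV: external mesh, 1 reversal → CW.
shaft IV → the screw: external mesh, 1 reversal → CCW.
4 reversals in total — an even number — so the screw turns the same way as the motor.

counterclockwise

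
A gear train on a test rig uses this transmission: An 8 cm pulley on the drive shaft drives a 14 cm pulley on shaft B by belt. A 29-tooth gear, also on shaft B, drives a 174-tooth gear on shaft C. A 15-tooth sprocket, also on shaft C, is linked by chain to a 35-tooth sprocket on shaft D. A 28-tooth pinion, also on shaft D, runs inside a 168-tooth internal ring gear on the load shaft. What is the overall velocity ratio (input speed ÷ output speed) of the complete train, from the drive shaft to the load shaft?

Each stage contributes driven/driver: belt 14/8 = 1.75, gear mesh 174/29 = 6, chain 35/15 = 2.3333, internal gear 168/28 = 6.
Overall: 1.75 × 6 × 2.3333 × 6 = 147.

147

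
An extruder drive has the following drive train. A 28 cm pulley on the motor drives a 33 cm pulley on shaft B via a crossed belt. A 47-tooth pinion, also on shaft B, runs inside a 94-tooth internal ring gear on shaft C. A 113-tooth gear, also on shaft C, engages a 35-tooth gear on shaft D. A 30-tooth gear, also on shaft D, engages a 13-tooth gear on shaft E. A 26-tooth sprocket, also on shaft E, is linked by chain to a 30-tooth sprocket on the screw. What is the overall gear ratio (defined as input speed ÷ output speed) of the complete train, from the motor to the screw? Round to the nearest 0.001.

0.365

Each stage contributes driven/driver: belt 33/28 = 1.1786, internal gear 94/47 = 2, gear mesh 35/113 = 0.30973, gear mesh 13/30 = 0.43333, chain 30/26 = 1.1538.
Overall: 1.1786 × 2 × 0.30973 × 0.43333 × 1.1538 = 0.36504.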